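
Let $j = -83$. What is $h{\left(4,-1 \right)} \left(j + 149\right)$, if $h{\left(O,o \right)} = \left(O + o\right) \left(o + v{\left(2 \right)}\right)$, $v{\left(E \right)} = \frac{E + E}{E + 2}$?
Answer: $0$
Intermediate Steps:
$v{\left(E \right)} = \frac{2 E}{2 + E}$
$h{\left(O,o \right)} = \left(1 + o\right) \left(O + o\right)$ ($h{\left(O,o \right)} = \left(O + o\right) \left(o + 2 \cdot 2 \frac{1}{2 + 2}\right) = \left(O + o\right) \left(o + 2 \cdot 2 \cdot \frac{1}{4}\right) = \left(O + o\right) \left(o + 1\right) = \left(O + o\right) \left(1 + o\right) = \left(1 + o\right) \left(O + o\right)$)
$h{\left(4,-1 \right)} \left(j + 149\right) = \left(4 - 1 + \left(-1\right)^{2} + 4 \left(-1\right)\right) \left(-83 + 149\right) = \left(4 - 1 + 1 - 4\right) 66 = 0 \cdot 66 = 0$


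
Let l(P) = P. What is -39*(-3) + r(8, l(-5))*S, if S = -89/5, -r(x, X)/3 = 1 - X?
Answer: 2187/5 ≈ 437.40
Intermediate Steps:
r(x, X) = -3 + 3*X (r(x, X) = -3*(1 - X) = -3 + 3*X)
S = -89/5 (S = -89*1/5 = -89/5 ≈ -17.800)
-39*(-3) + r(8, l(-5))*S = -39*(-3) + (-3 + 3*(-5))*(-89/5) = 117 + (-3 - 15)*(-89/5) = 117 - 18*(-89/5) = 117 + 1602/5 = 2187/5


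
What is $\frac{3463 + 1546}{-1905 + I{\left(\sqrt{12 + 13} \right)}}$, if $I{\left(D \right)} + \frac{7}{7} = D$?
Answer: $- \frac{5009}{1901} \approx -2.6349$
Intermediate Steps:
$I{\left(D \right)} = -1 + D$
$\frac{3463 + 1546}{-1905 + I{\left(\sqrt{12 + 13} \right)}} = \frac{3463 + 1546}{-1905 - \left(1 - \sqrt{12 + 13}\right)} = \frac{5009}{-1905 - \left(1 - \sqrt{25}\right)} = \frac{5009}{-1905 + \left(-1 + 5\right)} = \frac{5009}{-1905 + 4} = \frac{5009}{-1901} = 5009 \left(- \frac{1}{1901}\right) = - \frac{5009}{1901}$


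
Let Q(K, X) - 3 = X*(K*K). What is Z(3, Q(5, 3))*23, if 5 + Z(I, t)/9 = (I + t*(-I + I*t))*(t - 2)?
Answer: 283505337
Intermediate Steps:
Q(K, X) = 3 + X*K² (Q(K, X) = 3 + X*(K*K) = 3 + X*K²)
Z(I, t) = -45 + 9*(-2 + t)*(I + t*(-I + I*t)) (Z(I, t) = -45 + 9*((I + t*(-I + I*t))*(t - 2)) = -45 + 9*((I + t*(-I + I*t))*(-2 + t)) = -45 + 9*((-2 + t)*(I + t*(-I + I*t))) = -45 + 9*(-2 + t)*(I + t*(-I + I*t)))
Z(3, Q(5, 3))*23 = (-45 - 18*3 - 27*3*(3 + 3*5²)² + 9*3*(3 + 3*5²)³ + 27*3*(3 + 3*5²))*23 = (-45 - 54 - 27*3*(3 + 3*25)² + 9*3*(3 + 3*25)³ + 27*3*(3 + 3*25))*23 = (-45 - 54 - 27*3*(3 + 75)² + 9*3*(3 + 75)³ + 27*3*(3 + 75))*23 = (-45 - 54 - 27*3*78² + 9*3*78³ + 27*3*78)*23 = (-45 - 54 - 27*3*6084 + 9*3*474552 + 6318)*23 = (-45 - 54 - 492804 + 12812904 + 6318)*23 = 12326319*23 = 283505337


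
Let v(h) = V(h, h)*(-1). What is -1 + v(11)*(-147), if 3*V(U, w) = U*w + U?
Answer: 6467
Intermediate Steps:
V(U, w) = U/3 + U*w/3 (V(U, w) = (U*w + U)/3 = (U + U*w)/3 = U/3 + U*w/3)
v(h) = -h*(1 + h)/3 (v(h) = (h*(1 + h)/3)*(-1) = -h*(1 + h)/3)
-1 + v(11)*(-147) = -1 - ⅓*11*(1 + 11)*(-147) = -1 - ⅓*11*12*(-147) = -1 - 44*(-147) = -1 + 6468 = 6467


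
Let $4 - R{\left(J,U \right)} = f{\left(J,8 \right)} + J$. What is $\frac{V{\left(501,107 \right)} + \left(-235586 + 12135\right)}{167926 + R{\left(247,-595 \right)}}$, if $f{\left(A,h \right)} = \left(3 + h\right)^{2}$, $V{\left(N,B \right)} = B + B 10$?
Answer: $- \frac{111137}{83781} \approx -1.3265$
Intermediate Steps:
$V{\left(N,B \right)} = 11 B$ ($V{\left(N,B \right)} = B + 10 B = 11 B$)
$R{\left(J,U \right)} = -117 - J$ ($R{\left(J,U \right)} = 4 - \left(\left(3 + 8\right)^{2} + J\right) = 4 - \left(11^{2} + J\right) = 4 - \left(121 + J\right) = -117 - J$)
$\frac{V{\left(501,107 \right)} + \left(-235586 + 12135\right)}{167926 + R{\left(247,-595 \right)}} = \frac{11 \cdot 107 + \left(-235586 + 12135\right)}{167926 - 364} = \frac{1177 - 223451}{167926 - 364} = - \frac{222274}{167926 - 364} = - \frac{222274}{167562} = \left(-222274\right) \frac{1}{167562} = - \frac{111137}{83781}$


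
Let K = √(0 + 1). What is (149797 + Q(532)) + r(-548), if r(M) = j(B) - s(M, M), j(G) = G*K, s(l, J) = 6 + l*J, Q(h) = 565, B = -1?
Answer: -149949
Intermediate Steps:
K = 1 (K = √1 = 1)
s(l, J) = 6 + J*l
j(G) = G (j(G) = G*1 = G)
r(M) = -7 - M² (r(M) = -1 - (6 + M*M) = -1 - (6 + M²) = -1 + (-6 - M²) = -7 - M²)
(149797 + Q(532)) + r(-548) = (149797 + 565) + (-7 - 1*(-548)²) = 150362 + (-7 - 1*300304) = 150362 + (-7 - 300304) = 150362 - 300311 = -149949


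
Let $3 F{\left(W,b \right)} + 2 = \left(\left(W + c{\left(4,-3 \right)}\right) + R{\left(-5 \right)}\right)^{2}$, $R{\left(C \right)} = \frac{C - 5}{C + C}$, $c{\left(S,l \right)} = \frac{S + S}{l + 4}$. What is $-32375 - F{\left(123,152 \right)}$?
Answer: $- \frac{114547}{3} \approx -38182.0$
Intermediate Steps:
$c{\left(S,l \right)} = \frac{2 S}{4 + l}$
$R{\left(C \right)} = \frac{-5 + C}{2 C}$
$F{\left(W,b \right)} = - \frac{2}{3} + \frac{\left(9 + W\right)^{2}}{3}$ ($F{\left(W,b \right)} = - \frac{2}{3} + \frac{\left(\left(W + 2 \cdot 4 \frac{1}{4 - 3}\right) + \frac{-5 - 5}{2 \left(-5\right)}\right)^{2}}{3} = - \frac{2}{3} + \frac{\left(\left(W + 2 \cdot 4 \cdot 1^{-1}\right) + \frac{1}{2} \left(- \frac{1}{5}\right) \left(-10\right)\right)^{2}}{3} = - \frac{2}{3} + \frac{\left(\left(W + 2 \cdot 4 \cdot 1\right) + 1\right)^{2}}{3} = - \frac{2}{3} + \frac{\left(\left(W + 8\right) + 1\right)^{2}}{3} = - \frac{2}{3} + \frac{\left(\left(8 + W\right) + 1\right)^{2}}{3} = - \frac{2}{3} + \frac{\left(9 + W\right)^{2}}{3}$)
$-32375 - F{\left(123,152 \right)} = -32375 - \left(- \frac{2}{3} + \frac{\left(9 + 123\right)^{2}}{3}\right) = -32375 - \left(- \frac{2}{3} + \frac{132^{2}}{3}\right) = -32375 - \left(- \frac{2}{3} + \frac{1}{3} \cdot 17424\right) = -32375 - \left(- \frac{2}{3} + 5808\right) = -32375 - \frac{17422}{3} = - \frac{114547}{3}$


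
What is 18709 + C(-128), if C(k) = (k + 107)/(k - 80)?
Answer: 3891493/208 ≈ 18709.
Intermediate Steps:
C(k) = (107 + k)/(-80 + k)
18709 + C(-128) = 18709 + (107 - 128)/(-80 - 128) = 18709 - 21/(-208) = 18709 - 1/208*(-21) = 18709 + 21/208 = 3891493/208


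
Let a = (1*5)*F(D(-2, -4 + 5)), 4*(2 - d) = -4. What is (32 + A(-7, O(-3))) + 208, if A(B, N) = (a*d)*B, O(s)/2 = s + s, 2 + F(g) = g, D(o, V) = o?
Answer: 660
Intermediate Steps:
d = 3 (d = 2 - ¼*(-4) = 2 + 1 = 3)
F(g) = -2 + g
a = -20 (a = (1*5)*(-2 - 2) = 5*(-4) = -20)
O(s) = 4*s (O(s) = 2*(s + s) = 2*(2*s) = 4*s)
A(B, N) = -60*B (A(B, N) = (-20*3)*B = -60*B)
(32 + A(-7, O(-3))) + 208 = (32 - 60*(-7)) + 208 = (32 + 420) + 208 = 452 + 208 = 660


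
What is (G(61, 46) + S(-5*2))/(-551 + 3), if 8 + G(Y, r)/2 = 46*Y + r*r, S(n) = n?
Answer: -4909/274 ≈ -17.916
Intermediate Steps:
G(Y, r) = -16 + 2*r² + 92*Y (G(Y, r) = -16 + 2*(46*Y + r*r) = -16 + 2*(46*Y + r²) = -16 + 2*(r² + 46*Y) = -16 + (2*r² + 92*Y) = -16 + 2*r² + 92*Y)
(G(61, 46) + S(-5*2))/(-551 + 3) = ((-16 + 2*46² + 92*61) - 5*2)/(-551 + 3) = ((-16 + 2*2116 + 5612) - 10)/(-548) = ((-16 + 4232 + 5612) - 10)*(-1/548) = (9828 - 10)*(-1/548) = 9818*(-1/548) = -4909/274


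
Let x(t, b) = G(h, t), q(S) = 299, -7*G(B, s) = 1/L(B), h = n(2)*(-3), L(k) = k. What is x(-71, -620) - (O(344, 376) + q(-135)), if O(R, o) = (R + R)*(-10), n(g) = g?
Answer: 276403/42 ≈ 6581.0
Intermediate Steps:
O(R, o) = -20*R (O(R, o) = (2*R)*(-10) = -20*R)
h = -6 (h = 2*(-3) = -6)
G(B, s) = -1/(7*B)
x(t, b) = 1/42 (x(t, b) = -⅐/(-6) = -⅐*(-⅙) = 1/42)
x(-71, -620) - (O(344, 376) + q(-135)) = 1/42 - (-20*344 + 299) = 1/42 - (-6880 + 299) = 1/42 - 1*(-6581) = 1/42 + 6581 = 276403/42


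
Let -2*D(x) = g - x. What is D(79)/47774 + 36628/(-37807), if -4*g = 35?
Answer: -13985658319/14449532944 ≈ -0.96790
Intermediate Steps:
g = -35/4 (g = -¼*35 = -35/4 ≈ -8.7500)
D(x) = 35/8 + x/2 (D(x) = -(-35/4 - x)/2 = 35/8 + x/2)
D(79)/47774 + 36628/(-37807) = (35/8 + (½)*79)/47774 + 36628/(-37807) = (35/8 + 79/2)*(1/47774) + 36628*(-1/37807) = (351/8)*(1/47774) - 36628/37807 = 351/382192 - 36628/37807 = -13985658319/14449532944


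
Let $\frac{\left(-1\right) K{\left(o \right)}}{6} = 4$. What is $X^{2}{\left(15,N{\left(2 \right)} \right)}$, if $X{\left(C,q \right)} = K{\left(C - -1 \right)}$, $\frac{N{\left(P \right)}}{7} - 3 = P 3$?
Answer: $576$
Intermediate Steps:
$N{\left(P \right)} = 21 + 21 P$ ($N{\left(P \right)} = 21 + 7 P 3 = 21 + 7 \cdot 3 P = 21 + 21 P$)
$K{\left(o \right)} = -24$ ($K{\left(o \right)} = \left(-6\right) 4 = -24$)
$X{\left(C,q \right)} = -24$
$X^{2}{\left(15,N{\left(2 \right)} \right)} = \left(-24\right)^{2} = 576$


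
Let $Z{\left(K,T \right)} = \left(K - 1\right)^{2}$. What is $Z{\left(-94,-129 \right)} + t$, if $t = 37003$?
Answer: $46028$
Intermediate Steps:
$Z{\left(K,T \right)} = \left(-1 + K\right)^{2}$
$Z{\left(-94,-129 \right)} + t = \left(-1 - 94\right)^{2} + 37003 = \left(-95\right)^{2} + 37003 = 9025 + 37003 = 46028$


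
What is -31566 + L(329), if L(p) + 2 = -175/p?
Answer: -1483721/47 ≈ -31569.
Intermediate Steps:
L(p) = -2 - 175/p
-31566 + L(329) = -31566 + (-2 - 175/329) = -31566 + (-2 - 175*1/329) = -31566 + (-2 - 25/47) = -31566 - 119/47 = -1483721/47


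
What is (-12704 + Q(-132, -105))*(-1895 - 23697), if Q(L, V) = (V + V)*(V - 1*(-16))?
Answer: -153193712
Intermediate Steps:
Q(L, V) = 2*V*(16 + V) (Q(L, V) = (2*V)*(V + 16) = (2*V)*(16 + V) = 2*V*(16 + V))
(-12704 + Q(-132, -105))*(-1895 - 23697) = (-12704 + 2*(-105)*(16 - 105))*(-1895 - 23697) = (-12704 + 2*(-105)*(-89))*(-25592) = (-12704 + 18690)*(-25592) = 5986*(-25592) = -153193712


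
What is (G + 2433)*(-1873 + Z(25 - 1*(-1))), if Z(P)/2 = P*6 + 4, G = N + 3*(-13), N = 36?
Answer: -3773790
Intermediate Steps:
G = -3 (G = 36 + 3*(-13) = 36 - 39 = -3)
Z(P) = 8 + 12*P (Z(P) = 2*(P*6 + 4) = 2*(6*P + 4) = 2*(4 + 6*P) = 8 + 12*P)
(G + 2433)*(-1873 + Z(25 - 1*(-1))) = (-3 + 2433)*(-1873 + (8 + 12*(25 - 1*(-1)))) = 2430*(-1873 + (8 + 12*(25 + 1))) = 2430*(-1873 + (8 + 12*26)) = 2430*(-1873 + (8 + 312)) = 2430*(-1873 + 320) = 2430*(-1553) = -3773790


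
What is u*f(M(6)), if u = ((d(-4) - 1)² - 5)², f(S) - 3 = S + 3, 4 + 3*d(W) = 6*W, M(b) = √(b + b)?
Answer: 1678112/27 + 1678112*√3/81 ≈ 98036.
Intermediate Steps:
M(b) = √2*√b (M(b) = √(2*b) = √2*√b)
d(W) = -4/3 + 2*W (d(W) = -4/3 + (6*W)/3 = -4/3 + 2*W)
f(S) = 6 + S (f(S) = 3 + (S + 3) = 3 + (3 + S) = 6 + S)
u = 839056/81 (u = (((-4/3 + 2*(-4)) - 1)² - 5)² = (((-4/3 - 8) - 1)² - 5)² = ((-28/3 - 1)² - 5)² = ((-31/3)² - 5)² = (961/9 - 5)² = (916/9)² = 839056/81 ≈ 10359.)
u*f(M(6)) = 839056*(6 + √2*√6)/81 = 839056*(6 + 2*√3)/81 = 1678112/27 + 1678112*√3/81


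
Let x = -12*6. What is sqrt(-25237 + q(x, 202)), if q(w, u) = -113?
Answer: 65*I*sqrt(6) ≈ 159.22*I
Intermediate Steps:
x = -72
sqrt(-25237 + q(x, 202)) = sqrt(-25237 - 113) = sqrt(-25350) = 65*I*sqrt(6)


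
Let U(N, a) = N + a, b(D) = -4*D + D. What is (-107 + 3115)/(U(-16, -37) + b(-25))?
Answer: 1504/11 ≈ 136.73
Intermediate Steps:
b(D) = -3*D
(-107 + 3115)/(U(-16, -37) + b(-25)) = (-107 + 3115)/((-16 - 37) - 3*(-25)) = 3008/(-53 + 75) = 3008/22 = 3008*(1/22) = 1504/11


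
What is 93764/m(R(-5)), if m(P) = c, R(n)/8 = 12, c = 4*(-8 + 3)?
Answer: -23441/5 ≈ -4688.2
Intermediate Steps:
c = -20 (c = 4*(-5) = -20)
R(n) = 96 (R(n) = 8*12 = 96)
m(P) = -20
93764/m(R(-5)) = 93764/(-20) = 93764*(-1/20) = -23441/5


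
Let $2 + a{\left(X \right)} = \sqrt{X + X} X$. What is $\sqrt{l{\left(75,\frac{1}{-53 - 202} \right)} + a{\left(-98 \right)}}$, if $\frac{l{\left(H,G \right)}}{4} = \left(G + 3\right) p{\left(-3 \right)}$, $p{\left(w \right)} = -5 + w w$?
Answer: $\frac{\sqrt{2987070 - 89214300 i}}{255} \approx 26.634 - 25.757 i$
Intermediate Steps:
$a{\left(X \right)} = -2 + \sqrt{2} X^{\frac{3}{2}}$ ($a{\left(X \right)} = -2 + \sqrt{X + X} X = -2 + \sqrt{2 X} X = -2 + \sqrt{2} \sqrt{X} X = -2 + \sqrt{2} X^{\frac{3}{2}}$)
$p{\left(w \right)} = -5 + w^{2}$
$l{\left(H,G \right)} = 48 + 16 G$ ($l{\left(H,G \right)} = 4 \left(G + 3\right) \left(-5 + \left(-3\right)^{2}\right) = 4 \left(3 + G\right) \left(-5 + 9\right) = 4 \left(3 + G\right) 4 = 4 \left(12 + 4 G\right) = 48 + 16 G$)
$\sqrt{l{\left(75,\frac{1}{-53 - 202} \right)} + a{\left(-98 \right)}} = \sqrt{\left(48 + \frac{16}{-53 - 202}\right) - \left(2 - \sqrt{2} \left(-98\right)^{\frac{3}{2}}\right)} = \sqrt{\left(48 + \frac{16}{-255}\right) - \left(2 - \sqrt{2} \left(- 686 i \sqrt{2}\right)\right)} = \sqrt{\left(48 + 16 \left(- \frac{1}{255}\right)\right) - \left(2 + 1372 i\right)} = \sqrt{\left(48 - \frac{16}{255}\right) - \left(2 + 1372 i\right)} = \sqrt{\frac{12224}{255} - \left(2 + 1372 i\right)} = \sqrt{\frac{11714}{255} - 1372 i}$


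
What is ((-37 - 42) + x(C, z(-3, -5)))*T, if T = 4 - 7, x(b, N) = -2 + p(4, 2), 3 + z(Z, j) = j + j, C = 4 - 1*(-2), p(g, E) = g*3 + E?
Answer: 201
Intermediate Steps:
p(g, E) = E + 3*g (p(g, E) = 3*g + E = E + 3*g)
C = 6 (C = 4 + 2 = 6)
z(Z, j) = -3 + 2*j (z(Z, j) = -3 + (j + j) = -3 + 2*j)
x(b, N) = 12 (x(b, N) = -2 + (2 + 3*4) = -2 + (2 + 12) = -2 + 14 = 12)
T = -3
((-37 - 42) + x(C, z(-3, -5)))*T = ((-37 - 42) + 12)*(-3) = (-79 + 12)*(-3) = -67*(-3) = 201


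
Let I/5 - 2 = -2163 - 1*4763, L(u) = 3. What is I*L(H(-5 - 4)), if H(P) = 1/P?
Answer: -103860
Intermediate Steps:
I = -34620 (I = 10 + 5*(-2163 - 1*4763) = 10 + 5*(-2163 - 4763) = 10 + 5*(-6926) = 10 - 34630 = -34620)
I*L(H(-5 - 4)) = -34620*3 = -103860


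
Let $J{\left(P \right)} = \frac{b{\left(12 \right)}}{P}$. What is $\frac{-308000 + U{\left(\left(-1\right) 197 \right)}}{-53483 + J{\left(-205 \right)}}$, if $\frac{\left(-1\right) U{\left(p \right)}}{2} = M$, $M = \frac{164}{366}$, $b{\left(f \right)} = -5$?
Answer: $\frac{1155465362}{200641383} \approx 5.7589$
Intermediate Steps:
$M = \frac{82}{183}$ ($M = 164 \cdot \frac{1}{366} = \frac{82}{183} \approx 0.44809$)
$U{\left(p \right)} = - \frac{164}{183}$ ($U{\left(p \right)} = \left(-2\right) \frac{82}{183} = - \frac{164}{183}$)
$J{\left(P \right)} = - \frac{5}{P}$
$\frac{-308000 + U{\left(\left(-1\right) 197 \right)}}{-53483 + J{\left(-205 \right)}} = \frac{-308000 - \frac{164}{183}}{-53483 - \frac{5}{-205}} = - \frac{56364164}{183 \left(-53483 - - \frac{1}{41}\right)} = - \frac{56364164}{183 \left(-53483 + \frac{1}{41}\right)} = - \frac{56364164}{183 \left(- \frac{2192802}{41}\right)} = \left(- \frac{56364164}{183}\right) \left(- \frac{41}{2192802}\right) = \frac{1155465362}{200641383}$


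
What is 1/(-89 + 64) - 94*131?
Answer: -307851/25 ≈ -12314.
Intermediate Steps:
1/(-89 + 64) - 94*131 = 1/(-25) - 12314 = -1/25 - 12314 = -307851/25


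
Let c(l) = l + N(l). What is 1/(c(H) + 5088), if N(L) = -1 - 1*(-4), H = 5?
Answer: 1/5096 ≈ 0.00019623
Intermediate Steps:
N(L) = 3 (N(L) = -1 + 4 = 3)
c(l) = 3 + l (c(l) = l + 3 = 3 + l)
1/(c(H) + 5088) = 1/((3 + 5) + 5088) = 1/(8 + 5088) = 1/5096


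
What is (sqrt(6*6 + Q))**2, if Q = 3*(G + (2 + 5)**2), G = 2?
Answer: 189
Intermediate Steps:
Q = 153 (Q = 3*(2 + (2 + 5)**2) = 3*(2 + 7**2) = 3*(2 + 49) = 3*51 = 153)
(sqrt(6*6 + Q))**2 = (sqrt(6*6 + 153))**2 = (sqrt(36 + 153))**2 = (sqrt(189))**2 = (3*sqrt(21))**2 = 189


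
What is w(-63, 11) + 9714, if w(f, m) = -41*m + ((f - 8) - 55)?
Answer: 9137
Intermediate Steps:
w(f, m) = -63 + f - 41*m (w(f, m) = -41*m + ((-8 + f) - 55) = -41*m + (-63 + f) = -63 + f - 41*m)
w(-63, 11) + 9714 = (-63 - 63 - 41*11) + 9714 = (-63 - 63 - 451) + 9714 = -577 + 9714 = 9137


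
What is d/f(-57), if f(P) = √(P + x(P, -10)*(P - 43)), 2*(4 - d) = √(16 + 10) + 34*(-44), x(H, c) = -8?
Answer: √743*(1504 - √26)/1486 ≈ 27.495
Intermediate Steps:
d = 752 - √26/2 (d = 4 - (√(16 + 10) + 34*(-44))/2 = 4 - (√26 - 1496)/2 = 4 - (-1496 + √26)/2 = 4 + (748 - √26/2) = 752 - √26/2 ≈ 749.45)
f(P) = √(344 - 7*P) (f(P) = √(P - 8*(P - 43)) = √(P - 8*(-43 + P)) = √(P + (344 - 8*P)) = √(344 - 7*P))
d/f(-57) = (752 - √26/2)/(√(344 - 7*(-57))) = (752 - √26/2)/(√(344 + 399)) = (752 - √26/2)/(√743) = (752 - √26/2)*(√743/743) = √743*(752 - √26/2)/743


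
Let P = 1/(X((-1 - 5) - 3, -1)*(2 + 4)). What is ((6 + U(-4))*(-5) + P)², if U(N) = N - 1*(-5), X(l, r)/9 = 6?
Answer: 128572921/104976 ≈ 1224.8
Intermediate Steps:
X(l, r) = 54 (X(l, r) = 9*6 = 54)
U(N) = 5 + N (U(N) = N + 5 = 5 + N)
P = 1/324 (P = 1/(54*(2 + 4)) = 1/(54*6) = 1/324 ≈ 0.0030864)
((6 + U(-4))*(-5) + P)² = ((6 + (5 - 4))*(-5) + 1/324)² = ((6 + 1)*(-5) + 1/324)² = (7*(-5) + 1/324)² = (-35 + 1/324)² = (-11339/324)² = 128572921/104976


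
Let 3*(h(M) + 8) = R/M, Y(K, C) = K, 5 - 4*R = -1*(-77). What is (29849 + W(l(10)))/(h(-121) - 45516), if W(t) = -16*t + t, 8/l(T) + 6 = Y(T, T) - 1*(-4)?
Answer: -257851/393457 ≈ -0.65535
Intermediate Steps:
R = -18 (R = 5/4 - (-1)*(-77)/4 = 5/4 - ¼*77 = 5/4 - 77/4 = -18)
h(M) = -8 - 6/M (h(M) = -8 + (-18/M)/3 = -8 - 6/M)
l(T) = 8/(-2 + T) (l(T) = 8/(-6 + (T - 1*(-4))) = 8/(-6 + (T + 4)) = 8/(-6 + (4 + T)) = 8/(-2 + T))
W(t) = -15*t
(29849 + W(l(10)))/(h(-121) - 45516) = (29849 - 120/(-2 + 10))/((-8 - 6/(-121)) - 45516) = (29849 - 120/8)/((-8 - 6*(-1/121)) - 45516) = (29849 - 120/8)/((-8 + 6/121) - 45516) = (29849 - 15*1)/(-962/121 - 45516) = (29849 - 15)/(-5508398/121) = 29834*(-121/5508398) = -257851/393457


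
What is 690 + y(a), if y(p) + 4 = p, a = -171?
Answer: 515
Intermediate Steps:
y(p) = -4 + p
690 + y(a) = 690 + (-4 - 171) = 690 - 175 = 515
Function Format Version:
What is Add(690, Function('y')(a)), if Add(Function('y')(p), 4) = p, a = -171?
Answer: 515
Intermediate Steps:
Function('y')(p) = Add(-4, p)
Add(690, Function('y')(a)) = Add(690, Add(-4, -171)) = Add(690, -175) = 515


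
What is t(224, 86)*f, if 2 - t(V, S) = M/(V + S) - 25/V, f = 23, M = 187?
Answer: 1204533/34720 ≈ 34.693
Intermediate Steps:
t(V, S) = 2 - 187/(S + V) + 25/V (t(V, S) = 2 - (187/(V + S) - 25/V) = 2 - (187/(S + V) - 25/V) = 2 - (-25/V + 187/(S + V)) = 2 + (-187/(S + V) + 25/V) = 2 - 187/(S + V) + 25/V)
t(224, 86)*f = ((-162*224 + 2*224² + 25*86 + 2*86*224)/(224*(86 + 224)))*23 = ((1/224)*(-36288 + 2*50176 + 2150 + 38528)/310)*23 = ((1/224)*(1/310)*(-36288 + 100352 + 2150 + 38528))*23 = ((1/224)*(1/310)*104742)*23 = (52371/34720)*23 = 1204533/34720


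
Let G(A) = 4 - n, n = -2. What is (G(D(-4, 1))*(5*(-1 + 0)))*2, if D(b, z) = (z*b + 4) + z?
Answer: -60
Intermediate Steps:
D(b, z) = 4 + z + b*z (D(b, z) = (b*z + 4) + z = (4 + b*z) + z = 4 + z + b*z)
G(A) = 6 (G(A) = 4 - 1*(-2) = 4 + 2 = 6)
(G(D(-4, 1))*(5*(-1 + 0)))*2 = (6*(5*(-1 + 0)))*2 = (6*(5*(-1)))*2 = (6*(-5))*2 = -30*2 = -60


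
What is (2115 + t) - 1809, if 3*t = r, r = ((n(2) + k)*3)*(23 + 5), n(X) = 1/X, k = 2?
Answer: 376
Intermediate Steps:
r = 210 (r = ((1/2 + 2)*3)*(23 + 5) = ((½ + 2)*3)*28 = ((5/2)*3)*28 = (15/2)*28 = 210)
t = 70 (t = (⅓)*210 = 70)
(2115 + t) - 1809 = (2115 + 70) - 1809 = 2185 - 1809 = 376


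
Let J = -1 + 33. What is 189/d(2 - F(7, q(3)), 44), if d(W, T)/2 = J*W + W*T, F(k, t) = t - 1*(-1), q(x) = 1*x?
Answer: -189/304 ≈ -0.62171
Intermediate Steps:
J = 32
q(x) = x
F(k, t) = 1 + t (F(k, t) = t + 1 = 1 + t)
d(W, T) = 64*W + 2*T*W (d(W, T) = 2*(32*W + W*T) = 2*(32*W + T*W) = 64*W + 2*T*W)
189/d(2 - F(7, q(3)), 44) = 189/((2*(2 - (1 + 3))*(32 + 44))) = 189/((2*(2 - 1*4)*76)) = 189/((2*(2 - 4)*76)) = 189/((2*(-2)*76)) = 189/(-304) = 189*(-1/304) = -189/304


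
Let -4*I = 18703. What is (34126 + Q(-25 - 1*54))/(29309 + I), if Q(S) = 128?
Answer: 137016/98533 ≈ 1.3906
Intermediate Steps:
I = -18703/4 (I = -¼*18703 = -18703/4 ≈ -4675.8)
(34126 + Q(-25 - 1*54))/(29309 + I) = (34126 + 128)/(29309 - 18703/4) = 34254/(98533/4) = 34254*(4/98533) = 137016/98533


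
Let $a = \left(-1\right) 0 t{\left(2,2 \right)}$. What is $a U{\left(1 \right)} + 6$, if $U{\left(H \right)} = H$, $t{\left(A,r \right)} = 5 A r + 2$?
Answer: $6$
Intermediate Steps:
$t{\left(A,r \right)} = 2 + 5 A r$ ($t{\left(A,r \right)} = 5 A r + 2 = 2 + 5 A r$)
$a = 0$ ($a = \left(-1\right) 0 \left(2 + 5 \cdot 2 \cdot 2\right) = 0 \left(2 + 20\right) = 0 \cdot 22 = 0$)
$a U{\left(1 \right)} + 6 = 0 \cdot 1 + 6 = 0 + 6 = 6$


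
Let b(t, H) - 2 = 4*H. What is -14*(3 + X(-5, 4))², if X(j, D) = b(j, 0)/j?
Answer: -2366/25 ≈ -94.640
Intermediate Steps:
b(t, H) = 2 + 4*H
X(j, D) = 2/j (X(j, D) = (2 + 4*0)/j = (2 + 0)/j = 2/j)
-14*(3 + X(-5, 4))² = -14*(3 + 2/(-5))² = -14*(3 + 2*(-⅕))² = -14*(3 - ⅖)² = -14*(13/5)² = -14*169/25 = -2366/25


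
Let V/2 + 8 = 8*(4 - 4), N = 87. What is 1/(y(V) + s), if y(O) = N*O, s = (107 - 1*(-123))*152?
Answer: 1/33568 ≈ 2.9790e-5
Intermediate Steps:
s = 34960 (s = (107 + 123)*152 = 230*152 = 34960)
V = -16 (V = -16 + 2*(8*(4 - 4)) = -16 + 2*(8*0) = -16 + 2*0 = -16 + 0 = -16)
y(O) = 87*O
1/(y(V) + s) = 1/(87*(-16) + 34960) = 1/(-1392 + 34960) = 1/33568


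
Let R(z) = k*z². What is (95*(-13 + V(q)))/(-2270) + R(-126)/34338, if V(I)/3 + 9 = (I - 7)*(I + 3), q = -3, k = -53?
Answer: -29659286/1299121 ≈ -22.830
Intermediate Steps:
V(I) = -27 + 3*(-7 + I)*(3 + I) (V(I) = -27 + 3*((I - 7)*(I + 3)) = -27 + 3*((-7 + I)*(3 + I)) = -27 + 3*(-7 + I)*(3 + I))
R(z) = -53*z²
(95*(-13 + V(q)))/(-2270) + R(-126)/34338 = (95*(-13 + (-90 - 12*(-3) + 3*(-3)²)))/(-2270) - 53*(-126)²/34338 = (95*(-13 + (-90 + 36 + 3*9)))*(-1/2270) - 53*15876*(1/34338) = (95*(-13 + (-90 + 36 + 27)))*(-1/2270) - 841428*1/34338 = (95*(-13 - 27))*(-1/2270) - 140238/5723 = (95*(-40))*(-1/2270) - 140238/5723 = -3800*(-1/2270) - 140238/5723 = 380/227 - 140238/5723 = -29659286/1299121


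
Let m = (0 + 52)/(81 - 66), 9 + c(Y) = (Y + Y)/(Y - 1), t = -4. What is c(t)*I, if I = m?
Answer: -1924/75 ≈ -25.653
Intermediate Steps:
c(Y) = -9 + 2*Y/(-1 + Y) (c(Y) = -9 + (Y + Y)/(Y - 1) = -9 + (2*Y)/(-1 + Y) = -9 + 2*Y/(-1 + Y))
m = 52/15 ≈ 3.4667
I = 52/15 ≈ 3.4667
c(t)*I = ((9 - 7*(-4))/(-1 - 4))*(52/15) = ((9 + 28)/(-5))*(52/15) = -⅕*37*(52/15) = -37/5*52/15 = -1924/75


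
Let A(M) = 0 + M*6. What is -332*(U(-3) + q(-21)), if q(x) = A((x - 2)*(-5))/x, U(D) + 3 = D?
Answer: 90304/7 ≈ 12901.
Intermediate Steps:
A(M) = 6*M (A(M) = 0 + 6*M = 6*M)
U(D) = -3 + D
q(x) = (60 - 30*x)/x (q(x) = (6*((x - 2)*(-5)))/x = (6*((-2 + x)*(-5)))/x = (6*(10 - 5*x))/x = (60 - 30*x)/x)
-332*(U(-3) + q(-21)) = -332*((-3 - 3) + (-30 + 60/(-21))) = -332*(-6 + (-30 + 60*(-1/21))) = -332*(-6 + (-30 - 20/7)) = -332*(-6 - 230/7) = -332*(-272/7) = 90304/7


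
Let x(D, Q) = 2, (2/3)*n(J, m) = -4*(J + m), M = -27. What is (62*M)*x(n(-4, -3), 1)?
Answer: -3348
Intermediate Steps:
n(J, m) = -6*J - 6*m (n(J, m) = 3*(-4*(J + m))/2 = 3*(-4*J - 4*m)/2 = -6*J - 6*m)
(62*M)*x(n(-4, -3), 1) = (62*(-27))*2 = -1674*2 = -3348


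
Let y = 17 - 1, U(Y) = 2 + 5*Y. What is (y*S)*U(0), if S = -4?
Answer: -128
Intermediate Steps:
y = 16
(y*S)*U(0) = (16*(-4))*(2 + 5*0) = -64*(2 + 0) = -64*2 = -128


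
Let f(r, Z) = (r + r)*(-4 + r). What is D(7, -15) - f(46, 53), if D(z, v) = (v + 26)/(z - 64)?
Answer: -220259/57 ≈ -3864.2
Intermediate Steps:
D(z, v) = (26 + v)/(-64 + z)
f(r, Z) = 2*r*(-4 + r) (f(r, Z) = (2*r)*(-4 + r) = 2*r*(-4 + r))
D(7, -15) - f(46, 53) = (26 - 15)/(-64 + 7) - 2*46*(-4 + 46) = 11/(-57) - 2*46*42 = -1/57*11 - 1*3864 = -11/57 - 3864 = -220259/57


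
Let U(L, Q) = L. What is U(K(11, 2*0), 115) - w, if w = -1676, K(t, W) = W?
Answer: 1676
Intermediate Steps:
U(K(11, 2*0), 115) - w = 2*0 - 1*(-1676) = 0 + 1676 = 1676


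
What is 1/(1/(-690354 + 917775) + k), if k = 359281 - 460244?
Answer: -227421/22961106422 ≈ -9.9046e-6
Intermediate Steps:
k = -100963
1/(1/(-690354 + 917775) + k) = 1/(1/(-690354 + 917775) - 100963) = 1/(1/227421 - 100963) = 1/(-22961106422/227421) = -227421/22961106422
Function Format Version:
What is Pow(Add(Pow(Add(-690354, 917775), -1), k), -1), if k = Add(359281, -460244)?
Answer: Rational(-227421, 22961106422) ≈ -9.9046e-6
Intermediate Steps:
k = -100963
Pow(Add(Pow(Add(-690354, 917775), -1), k), -1) = Pow(Add(Pow(Add(-690354, 917775), -1), -100963), -1) = Pow(Add(Pow(227421, -1), -100963), -1) = Pow(Add(Rational(1, 227421), -100963), -1) = Pow(Rational(-22961106422, 227421), -1) = Rational(-227421, 22961106422)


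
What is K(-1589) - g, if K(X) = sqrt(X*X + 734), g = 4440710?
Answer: -4440710 + sqrt(2525655) ≈ -4.4391e+6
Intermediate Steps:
K(X) = sqrt(734 + X**2) (K(X) = sqrt(X**2 + 734) = sqrt(734 + X**2))
K(-1589) - g = sqrt(734 + (-1589)**2) - 1*4440710 = sqrt(734 + 2524921) - 4440710 = sqrt(2525655) - 4440710 = -4440710 + sqrt(2525655)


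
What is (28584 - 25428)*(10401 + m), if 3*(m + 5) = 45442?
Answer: 80614760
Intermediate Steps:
m = 45427/3 (m = -5 + (⅓)*45442 = -5 + 45442/3 = 45427/3 ≈ 15142.)
(28584 - 25428)*(10401 + m) = (28584 - 25428)*(10401 + 45427/3) = 3156*(76630/3) = 80614760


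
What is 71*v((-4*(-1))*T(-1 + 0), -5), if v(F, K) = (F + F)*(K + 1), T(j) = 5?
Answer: -11360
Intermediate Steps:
v(F, K) = 2*F*(1 + K) (v(F, K) = (2*F)*(1 + K) = 2*F*(1 + K))
71*v((-4*(-1))*T(-1 + 0), -5) = 71*(2*(-4*(-1)*5)*(1 - 5)) = 71*(2*(4*5)*(-4)) = 71*(2*20*(-4)) = 71*(-160) = -11360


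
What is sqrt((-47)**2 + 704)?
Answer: sqrt(2913) ≈ 53.972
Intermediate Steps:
sqrt((-47)**2 + 704) = sqrt(2209 + 704) = sqrt(2913)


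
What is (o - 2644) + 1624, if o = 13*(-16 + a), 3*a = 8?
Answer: -3580/3 ≈ -1193.3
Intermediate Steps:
a = 8/3 (a = (⅓)*8 = 8/3 ≈ 2.6667)
o = -520/3 (o = 13*(-16 + 8/3) = 13*(-40/3) = -520/3 ≈ -173.33)
(o - 2644) + 1624 = (-520/3 - 2644) + 1624 = -8452/3 + 1624 = -3580/3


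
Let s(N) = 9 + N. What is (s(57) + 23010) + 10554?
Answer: 33630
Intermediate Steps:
(s(57) + 23010) + 10554 = ((9 + 57) + 23010) + 10554 = (66 + 23010) + 10554 = 23076 + 10554 = 33630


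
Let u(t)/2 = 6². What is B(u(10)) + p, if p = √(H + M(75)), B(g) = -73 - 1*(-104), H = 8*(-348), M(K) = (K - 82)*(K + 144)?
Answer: 31 + I*√4317 ≈ 31.0 + 65.704*I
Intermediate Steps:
M(K) = (-82 + K)*(144 + K)
H = -2784
u(t) = 72 (u(t) = 2*6² = 2*36 = 72)
B(g) = 31 (B(g) = -73 + 104 = 31)
p = I*√4317 (p = √(-2784 + (-11808 + 75² + 62*75)) = √(-2784 + (-11808 + 5625 + 4650)) = √(-2784 - 1533) = √(-4317) = I*√4317 ≈ 65.704*I)
B(u(10)) + p = 31 + I*√4317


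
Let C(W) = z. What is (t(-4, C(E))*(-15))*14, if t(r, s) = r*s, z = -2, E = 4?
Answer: -1680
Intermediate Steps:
C(W) = -2
(t(-4, C(E))*(-15))*14 = (-4*(-2)*(-15))*14 = (8*(-15))*14 = -120*14 = -1680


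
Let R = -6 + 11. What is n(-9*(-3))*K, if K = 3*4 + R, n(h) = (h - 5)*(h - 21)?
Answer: 2244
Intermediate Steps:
R = 5
n(h) = (-21 + h)*(-5 + h) (n(h) = (-5 + h)*(-21 + h) = (-21 + h)*(-5 + h))
K = 17 (K = 3*4 + 5 = 12 + 5 = 17)
n(-9*(-3))*K = (105 + (-9*(-3))² - (-234)*(-3))*17 = (105 + 27² - 26*27)*17 = (105 + 729 - 702)*17 = 132*17 = 2244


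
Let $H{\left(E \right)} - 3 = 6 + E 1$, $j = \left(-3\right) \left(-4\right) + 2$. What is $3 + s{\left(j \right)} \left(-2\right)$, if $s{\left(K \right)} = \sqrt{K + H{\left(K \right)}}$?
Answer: $3 - 2 \sqrt{37} \approx -9.1655$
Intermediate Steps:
$j = 14$ ($j = 12 + 2 = 14$)
$H{\left(E \right)} = 9 + E$ ($H{\left(E \right)} = 3 + \left(6 + E 1\right) = 3 + \left(6 + E\right) = 9 + E$)
$s{\left(K \right)} = \sqrt{9 + 2 K}$ ($s{\left(K \right)} = \sqrt{K + \left(9 + K\right)} = \sqrt{9 + 2 K}$)
$3 + s{\left(j \right)} \left(-2\right) = 3 + \sqrt{9 + 2 \cdot 14} \left(-2\right) = 3 + \sqrt{9 + 28} \left(-2\right) = 3 + \sqrt{37} \left(-2\right) = 3 - 2 \sqrt{37}$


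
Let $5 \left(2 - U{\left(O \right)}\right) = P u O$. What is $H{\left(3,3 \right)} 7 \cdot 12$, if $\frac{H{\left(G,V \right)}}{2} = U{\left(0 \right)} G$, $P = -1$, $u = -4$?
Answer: $1008$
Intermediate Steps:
$U{\left(O \right)} = 2 - \frac{4 O}{5}$ ($U{\left(O \right)} = 2 - \frac{\left(-1\right) \left(-4\right) O}{5} = 2 - \frac{4 O}{5}$)
$H{\left(G,V \right)} = 4 G$ ($H{\left(G,V \right)} = 2 \left(2 - 0\right) G = 2 \left(2 + 0\right) G = 2 \cdot 2 G = 4 G$)
$H{\left(3,3 \right)} 7 \cdot 12 = 4 \cdot 3 \cdot 7 \cdot 12 = 12 \cdot 7 \cdot 12 = 84 \cdot 12 = 1008$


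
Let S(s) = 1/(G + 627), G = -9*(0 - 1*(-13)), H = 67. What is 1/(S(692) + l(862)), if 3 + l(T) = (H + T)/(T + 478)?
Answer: -68340/157507 ≈ -0.43389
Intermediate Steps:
G = -117 (G = -9*(0 + 13) = -9*13 = -117)
l(T) = -3 + (67 + T)/(478 + T) (l(T) = -3 + (67 + T)/(T + 478) = -3 + (67 + T)/(478 + T))
S(s) = 1/510 (S(s) = 1/(-117 + 627) = 1/510)
1/(S(692) + l(862)) = 1/(1/510 + (-1367 - 2*862)/(478 + 862)) = 1/(1/510 + (-1367 - 1724)/1340) = 1/(1/510 + (1/1340)*(-3091)) = 1/(1/510 - 3091/1340) = 1/(-157507/68340) = -68340/157507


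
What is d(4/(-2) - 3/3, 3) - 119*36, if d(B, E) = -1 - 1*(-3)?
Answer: -4282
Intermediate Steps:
d(B, E) = 2 (d(B, E) = -1 + 3 = 2)
d(4/(-2) - 3/3, 3) - 119*36 = 2 - 119*36 = 2 - 4284 = -4282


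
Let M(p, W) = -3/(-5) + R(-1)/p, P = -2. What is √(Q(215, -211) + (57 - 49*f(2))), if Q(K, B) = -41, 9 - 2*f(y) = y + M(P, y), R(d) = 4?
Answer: I*√4745/5 ≈ 13.777*I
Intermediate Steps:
M(p, W) = ⅗ + 4/p (M(p, W) = -3/(-5) + 4/p = -3*(-⅕) + 4/p = ⅗ + 4/p)
f(y) = 26/5 - y/2 (f(y) = 9/2 - (y + (⅗ + 4/(-2)))/2 = 9/2 - (y + (⅗ + 4*(-½)))/2 = 9/2 - (y + (⅗ - 2))/2 = 9/2 - (y - 7/5)/2 = 9/2 - (-7/5 + y)/2 = 9/2 + (7/10 - y/2) = 26/5 - y/2)
√(Q(215, -211) + (57 - 49*f(2))) = √(-41 + (57 - 49*(26/5 - ½*2))) = √(-41 + (57 - 49*(26/5 - 1))) = √(-41 + (57 - 49*21/5)) = √(-41 + (57 - 1029/5)) = √(-41 - 744/5) = √(-949/5) = I*√4745/5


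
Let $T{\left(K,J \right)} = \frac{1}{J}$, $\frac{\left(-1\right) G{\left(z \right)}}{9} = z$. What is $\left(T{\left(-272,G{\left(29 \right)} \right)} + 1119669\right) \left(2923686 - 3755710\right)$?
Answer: $- \frac{243145375462592}{261} \approx -9.3159 \cdot 10^{11}$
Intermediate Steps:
$G{\left(z \right)} = - 9 z$
$\left(T{\left(-272,G{\left(29 \right)} \right)} + 1119669\right) \left(2923686 - 3755710\right) = \left(\frac{1}{\left(-9\right) 29} + 1119669\right) \left(2923686 - 3755710\right) = \left(\frac{1}{-261} + 1119669\right) \left(-832024\right) = \left(- \frac{1}{261} + 1119669\right) \left(-832024\right) = \frac{292233608}{261} \left(-832024\right) = - \frac{243145375462592}{261}$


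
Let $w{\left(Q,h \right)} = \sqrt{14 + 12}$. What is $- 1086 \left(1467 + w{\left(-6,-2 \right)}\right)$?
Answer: $-1593162 - 1086 \sqrt{26} \approx -1.5987 \cdot 10^{6}$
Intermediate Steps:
$w{\left(Q,h \right)} = \sqrt{26}$
$- 1086 \left(1467 + w{\left(-6,-2 \right)}\right) = - 1086 \left(1467 + \sqrt{26}\right) = -1593162 - 1086 \sqrt{26}$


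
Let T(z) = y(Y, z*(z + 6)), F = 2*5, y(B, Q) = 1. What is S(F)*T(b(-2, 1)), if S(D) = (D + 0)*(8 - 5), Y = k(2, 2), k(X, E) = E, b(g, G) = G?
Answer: 30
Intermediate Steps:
Y = 2
F = 10
T(z) = 1
S(D) = 3*D (S(D) = D*3 = 3*D)
S(F)*T(b(-2, 1)) = (3*10)*1 = 30*1 = 30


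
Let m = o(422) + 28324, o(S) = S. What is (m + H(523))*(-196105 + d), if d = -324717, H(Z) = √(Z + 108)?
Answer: -14971549212 - 520822*√631 ≈ -1.4985e+10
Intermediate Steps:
H(Z) = √(108 + Z)
m = 28746 (m = 422 + 28324 = 28746)
(m + H(523))*(-196105 + d) = (28746 + √(108 + 523))*(-196105 - 324717) = (28746 + √631)*(-520822) = -14971549212 - 520822*√631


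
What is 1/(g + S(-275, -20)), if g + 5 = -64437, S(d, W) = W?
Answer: -1/64462 ≈ -1.5513e-5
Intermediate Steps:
g = -64442 (g = -5 - 64437 = -64442)
1/(g + S(-275, -20)) = 1/(-64442 - 20) = 1/(-64462) = -1/64462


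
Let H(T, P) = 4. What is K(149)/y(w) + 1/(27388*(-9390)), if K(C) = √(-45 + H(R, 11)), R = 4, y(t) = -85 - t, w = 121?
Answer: -1/257173320 - I*√41/206 ≈ -3.8884e-9 - 0.031083*I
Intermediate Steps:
K(C) = I*√41 (K(C) = √(-45 + 4) = √(-41) = I*√41)
K(149)/y(w) + 1/(27388*(-9390)) = (I*√41)/(-85 - 1*121) + 1/(27388*(-9390)) = (I*√41)/(-85 - 121) + (1/27388)*(-1/9390) = (I*√41)/(-206) - 1/257173320 = (I*√41)*(-1/206) - 1/257173320 = -I*√41/206 - 1/257173320 = -1/257173320 - I*√41/206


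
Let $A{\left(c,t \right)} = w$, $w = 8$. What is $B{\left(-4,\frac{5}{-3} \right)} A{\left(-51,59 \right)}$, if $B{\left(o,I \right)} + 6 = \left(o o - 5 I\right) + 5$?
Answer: $\frac{560}{3} \approx 186.67$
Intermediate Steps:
$A{\left(c,t \right)} = 8$
$B{\left(o,I \right)} = -1 + o^{2} - 5 I$ ($B{\left(o,I \right)} = -6 - \left(-5 + 5 I - o o\right) = -6 - \left(-5 - o^{2} + 5 I\right) = -6 + \left(5 + o^{2} - 5 I\right) = -1 + o^{2} - 5 I$)
$B{\left(-4,\frac{5}{-3} \right)} A{\left(-51,59 \right)} = \left(-1 + \left(-4\right)^{2} - 5 \frac{5}{-3}\right) 8 = \left(-1 + 16 - 5 \cdot 5 \left(- \frac{1}{3}\right)\right) 8 = \left(-1 + 16 - - \frac{25}{3}\right) 8 = \left(-1 + 16 + \frac{25}{3}\right) 8 = \frac{70}{3} \cdot 8 = \frac{560}{3}$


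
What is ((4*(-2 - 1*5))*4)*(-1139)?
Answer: 127568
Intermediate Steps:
((4*(-2 - 1*5))*4)*(-1139) = ((4*(-2 - 5))*4)*(-1139) = ((4*(-7))*4)*(-1139) = -28*4*(-1139) = -112*(-1139) = 127568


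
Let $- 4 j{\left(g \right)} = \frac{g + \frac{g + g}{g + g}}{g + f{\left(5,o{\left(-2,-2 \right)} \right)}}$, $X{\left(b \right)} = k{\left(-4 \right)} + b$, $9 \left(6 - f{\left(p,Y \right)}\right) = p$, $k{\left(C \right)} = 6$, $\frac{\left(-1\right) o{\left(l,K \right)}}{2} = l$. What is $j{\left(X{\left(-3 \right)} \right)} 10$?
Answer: $- \frac{45}{38} \approx -1.1842$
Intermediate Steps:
$o{\left(l,K \right)} = - 2 l$
$f{\left(p,Y \right)} = 6 - \frac{p}{9}$
$X{\left(b \right)} = 6 + b$
$j{\left(g \right)} = - \frac{1 + g}{4 \left(\frac{49}{9} + g\right)}$ ($j{\left(g \right)} = - \frac{\left(g + \frac{g + g}{g + g}\right) \frac{1}{g + \left(6 - \frac{5}{9}\right)}}{4} = - \frac{\left(g + \frac{2 g}{2 g}\right) \frac{1}{g + \left(6 - \frac{5}{9}\right)}}{4} = - \frac{\left(g + 2 g \frac{1}{2 g}\right) \frac{1}{g + \frac{49}{9}}}{4} = - \frac{\left(g + 1\right) \frac{1}{\frac{49}{9} + g}}{4} = - \frac{\left(1 + g\right) \frac{1}{\frac{49}{9} + g}}{4} = - \frac{\frac{1}{\frac{49}{9} + g} \left(1 + g\right)}{4} = - \frac{1 + g}{4 \left(\frac{49}{9} + g\right)}$)
$j{\left(X{\left(-3 \right)} \right)} 10 = \frac{9 \left(-1 - \left(6 - 3\right)\right)}{4 \left(49 + 9 \left(6 - 3\right)\right)} 10 = \frac{9 \left(-1 - 3\right)}{4 \left(49 + 9 \cdot 3\right)} 10 = \frac{9 \left(-1 - 3\right)}{4 \left(49 + 27\right)} 10 = \frac{9}{4} \cdot \frac{1}{76} \left(-4\right) 10 = \left(- \frac{9}{76}\right) 10 = - \frac{45}{38}$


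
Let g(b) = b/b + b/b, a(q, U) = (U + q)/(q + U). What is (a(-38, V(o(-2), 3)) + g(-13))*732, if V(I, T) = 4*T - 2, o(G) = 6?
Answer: 2196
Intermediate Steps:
V(I, T) = -2 + 4*T
a(q, U) = 1 (a(q, U) = (U + q)/(U + q) = 1)
g(b) = 2 (g(b) = 1 + 1 = 2)
(a(-38, V(o(-2), 3)) + g(-13))*732 = (1 + 2)*732 = 3*732 = 2196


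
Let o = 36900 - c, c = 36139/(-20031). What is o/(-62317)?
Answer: -739180039/1248271827 ≈ -0.59216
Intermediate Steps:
c = -36139/20031 (c = 36139*(-1/20031) = -36139/20031 ≈ -1.8042)
o = 739180039/20031 (o = 36900 - 1*(-36139/20031) = 36900 + 36139/20031 = 739180039/20031 ≈ 36902.)
o/(-62317) = (739180039/20031)/(-62317) = (739180039/20031)*(-1/62317) = -739180039/1248271827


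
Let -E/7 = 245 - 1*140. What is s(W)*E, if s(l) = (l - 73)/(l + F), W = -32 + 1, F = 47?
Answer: 9555/2 ≈ 4777.5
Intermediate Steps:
W = -31
s(l) = (-73 + l)/(47 + l) (s(l) = (l - 73)/(l + 47) = (-73 + l)/(47 + l))
E = -735 (E = -7*(245 - 1*140) = -7*(245 - 140) = -7*105 = -735)
s(W)*E = ((-73 - 31)/(47 - 31))*(-735) = (-104/16)*(-735) = ((1/16)*(-104))*(-735) = -13/2*(-735) = 9555/2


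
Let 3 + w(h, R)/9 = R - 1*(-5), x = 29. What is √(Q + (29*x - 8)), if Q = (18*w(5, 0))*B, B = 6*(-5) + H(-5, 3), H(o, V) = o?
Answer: I*√10507 ≈ 102.5*I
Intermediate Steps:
w(h, R) = 18 + 9*R (w(h, R) = -27 + 9*(R - 1*(-5)) = -27 + 9*(R + 5) = -27 + 9*(5 + R) = -27 + (45 + 9*R) = 18 + 9*R)
B = -35 (B = 6*(-5) - 5 = -30 - 5 = -35)
Q = -11340 (Q = (18*(18 + 9*0))*(-35) = (18*(18 + 0))*(-35) = (18*18)*(-35) = 324*(-35) = -11340)
√(Q + (29*x - 8)) = √(-11340 + (29*29 - 8)) = √(-11340 + (841 - 8)) = √(-11340 + 833) = √(-10507) = I*√10507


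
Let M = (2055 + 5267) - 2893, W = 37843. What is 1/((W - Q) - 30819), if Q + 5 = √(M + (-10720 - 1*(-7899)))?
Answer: 2343/16468411 + 2*√402/49405233 ≈ 0.00014308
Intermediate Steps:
M = 4429 (M = 7322 - 2893 = 4429)
Q = -5 + 2*√402 (Q = -5 + √(4429 + (-10720 - 1*(-7899))) = -5 + √(4429 + (-10720 + 7899)) = -5 + √(4429 - 2821) = -5 + √1608 = -5 + 2*√402 ≈ 35.100)
1/((W - Q) - 30819) = 1/((37843 - (-5 + 2*√402)) - 30819) = 1/((37843 + (5 - 2*√402)) - 30819) = 1/((37848 - 2*√402) - 30819) = 1/(7029 - 2*√402)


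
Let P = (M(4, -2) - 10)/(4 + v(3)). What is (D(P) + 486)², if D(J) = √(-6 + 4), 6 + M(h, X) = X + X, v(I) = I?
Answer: (486 + I*√2)² ≈ 2.3619e+5 + 1375.0*I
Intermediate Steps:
M(h, X) = -6 + 2*X (M(h, X) = -6 + (X + X) = -6 + 2*X)
P = -20/7 (P = ((-6 + 2*(-2)) - 10)/(4 + 3) = ((-6 - 4) - 10)/7 = (-10 - 10)*(⅐) = -20*⅐ = -20/7 ≈ -2.8571)
D(J) = I*√2 (D(J) = √(-2) = I*√2)
(D(P) + 486)² = (I*√2 + 486)² = (486 + I*√2)²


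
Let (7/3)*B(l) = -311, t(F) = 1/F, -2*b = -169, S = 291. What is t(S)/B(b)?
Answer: -7/271503 ≈ -2.5782e-5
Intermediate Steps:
b = 169/2 (b = -½*(-169) = 169/2 ≈ 84.500)
B(l) = -933/7 (B(l) = (3/7)*(-311) = -933/7)
t(S)/B(b) = 1/(291*(-933/7)) = (1/291)*(-7/933) = -7/271503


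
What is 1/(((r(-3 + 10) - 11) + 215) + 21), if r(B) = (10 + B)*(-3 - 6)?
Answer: 1/72 ≈ 0.013889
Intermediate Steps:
r(B) = -90 - 9*B (r(B) = (10 + B)*(-9) = -90 - 9*B)
1/(((r(-3 + 10) - 11) + 215) + 21) = 1/((((-90 - 9*(-3 + 10)) - 11) + 215) + 21) = 1/((((-90 - 9*7) - 11) + 215) + 21) = 1/((((-90 - 63) - 11) + 215) + 21) = 1/(((-153 - 11) + 215) + 21) = 1/((-164 + 215) + 21) = 1/(51 + 21) = 1/72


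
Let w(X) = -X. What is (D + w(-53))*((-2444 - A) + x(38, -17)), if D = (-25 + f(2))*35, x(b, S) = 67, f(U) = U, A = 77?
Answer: 1845408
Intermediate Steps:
D = -805 (D = (-25 + 2)*35 = -23*35 = -805)
(D + w(-53))*((-2444 - A) + x(38, -17)) = (-805 - 1*(-53))*((-2444 - 1*77) + 67) = (-805 + 53)*((-2444 - 77) + 67) = -752*(-2521 + 67) = -752*(-2454) = 1845408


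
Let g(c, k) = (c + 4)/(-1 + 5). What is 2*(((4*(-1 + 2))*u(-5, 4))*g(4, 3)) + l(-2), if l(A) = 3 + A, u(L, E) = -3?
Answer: -47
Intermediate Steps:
g(c, k) = 1 + c/4 (g(c, k) = (4 + c)/4 = (4 + c)*(1/4) = 1 + c/4)
2*(((4*(-1 + 2))*u(-5, 4))*g(4, 3)) + l(-2) = 2*(((4*(-1 + 2))*(-3))*(1 + (1/4)*4)) + (3 - 2) = 2*(((4*1)*(-3))*(1 + 1)) + 1 = 2*((4*(-3))*2) + 1 = 2*(-12*2) + 1 = 2*(-24) + 1 = -48 + 1 = -47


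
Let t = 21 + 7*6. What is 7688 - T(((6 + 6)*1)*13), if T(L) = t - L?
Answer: 7781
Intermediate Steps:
t = 63 (t = 21 + 42 = 63)
T(L) = 63 - L
7688 - T(((6 + 6)*1)*13) = 7688 - (63 - (6 + 6)*1*13) = 7688 - (63 - 12*1*13) = 7688 - (63 - 12*13) = 7688 - (63 - 1*156) = 7688 - (63 - 156) = 7688 - 1*(-93) = 7688 + 93 = 7781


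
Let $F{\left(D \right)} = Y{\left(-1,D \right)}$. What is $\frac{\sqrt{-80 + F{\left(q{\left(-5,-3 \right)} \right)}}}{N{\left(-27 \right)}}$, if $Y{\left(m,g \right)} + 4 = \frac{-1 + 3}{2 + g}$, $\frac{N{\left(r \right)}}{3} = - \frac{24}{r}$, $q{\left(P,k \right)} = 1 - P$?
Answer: $\frac{3 i \sqrt{335}}{16} \approx 3.4318 i$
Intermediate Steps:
$N{\left(r \right)} = - \frac{72}{r}$ ($N{\left(r \right)} = 3 \left(- \frac{24}{r}\right) = - \frac{72}{r}$)
$Y{\left(m,g \right)} = -4 + \frac{2}{2 + g}$ ($Y{\left(m,g \right)} = -4 + \frac{-1 + 3}{2 + g} = -4 + \frac{2}{2 + g}$)
$F{\left(D \right)} = \frac{2 \left(-3 - 2 D\right)}{2 + D}$
$\frac{\sqrt{-80 + F{\left(q{\left(-5,-3 \right)} \right)}}}{N{\left(-27 \right)}} = \frac{\sqrt{-80 + \frac{2 \left(-3 - 2 \left(1 - -5\right)\right)}{2 + \left(1 - -5\right)}}}{\left(-72\right) \frac{1}{-27}} = \frac{\sqrt{-80 + \frac{2 \left(-3 - 2 \left(1 + 5\right)\right)}{2 + \left(1 + 5\right)}}}{\left(-72\right) \left(- \frac{1}{27}\right)} = \frac{\sqrt{-80 + \frac{2 \left(-3 - 12\right)}{2 + 6}}}{\frac{8}{3}} = \sqrt{-80 + \frac{2 \left(-3 - 12\right)}{8}} \cdot \frac{3}{8} = \sqrt{-80 + 2 \cdot \frac{1}{8} \left(-15\right)} \frac{3}{8} = \sqrt{-80 - \frac{15}{4}} \cdot \frac{3}{8} = \sqrt{- \frac{335}{4}} \cdot \frac{3}{8} = \frac{i \sqrt{335}}{2} \cdot \frac{3}{8} = \frac{3 i \sqrt{335}}{16}$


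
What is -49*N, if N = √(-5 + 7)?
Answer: -49*√2 ≈ -69.297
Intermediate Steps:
N = √2 ≈ 1.4142
-49*N = -49*√2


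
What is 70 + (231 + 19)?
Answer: 320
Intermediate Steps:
70 + (231 + 19) = 70 + 250 = 320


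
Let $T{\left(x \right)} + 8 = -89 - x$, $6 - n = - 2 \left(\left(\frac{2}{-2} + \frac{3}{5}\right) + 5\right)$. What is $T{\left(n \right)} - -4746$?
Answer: $\frac{23169}{5} \approx 4633.8$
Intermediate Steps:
$n = \frac{76}{5}$ ($n = 6 - - 2 \left(\left(\frac{2}{-2} + \frac{3}{5}\right) + 5\right) = 6 - - 2 \left(\left(2 \left(- \frac{1}{2}\right) + 3 \cdot \frac{1}{5}\right) + 5\right) = 6 - - 2 \left(\left(-1 + \frac{3}{5}\right) + 5\right) = 6 - - 2 \left(- \frac{2}{5} + 5\right) = 6 - \left(-2\right) \frac{23}{5} = 6 - - \frac{46}{5} = 6 + \frac{46}{5} = \frac{76}{5} \approx 15.2$)
$T{\left(x \right)} = -97 - x$ ($T{\left(x \right)} = -8 - \left(89 + x\right) = -97 - x$)
$T{\left(n \right)} - -4746 = \left(-97 - \frac{76}{5}\right) - -4746 = \left(-97 - \frac{76}{5}\right) + 4746 = - \frac{561}{5} + 4746 = \frac{23169}{5}$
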